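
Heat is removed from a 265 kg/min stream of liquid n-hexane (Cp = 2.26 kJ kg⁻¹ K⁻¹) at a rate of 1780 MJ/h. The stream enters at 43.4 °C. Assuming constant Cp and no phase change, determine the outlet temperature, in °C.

Q = 1780 MJ/h = 29667 kJ/min
ΔT = Q/(ṁ·Cp) = 29667/(265×2.26) = 49.535 K
T_out = 43.4 − 49.535 = -6.1353 °C

T_out = -6.14 °C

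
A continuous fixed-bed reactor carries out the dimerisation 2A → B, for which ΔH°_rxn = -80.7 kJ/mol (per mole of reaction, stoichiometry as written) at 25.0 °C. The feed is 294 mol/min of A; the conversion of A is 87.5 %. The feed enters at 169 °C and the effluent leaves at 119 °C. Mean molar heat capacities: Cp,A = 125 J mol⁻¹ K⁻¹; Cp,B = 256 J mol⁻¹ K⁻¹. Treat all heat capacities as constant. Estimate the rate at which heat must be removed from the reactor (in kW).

Q_out = 202 kW

Extent of reaction ξ = 0.875 × 294 / 2 = 128.62 mol/min
Reaction term: ξ·ΔH°_rxn = 128.62 × -80.7 = -10380 kJ/min
Sensible, feed 169→25 °C: -5292 kJ/min
Outlet flows (mol/min): A 36.75, B 128.62
Sensible, products 25→119 °C: 3527 kJ/min
Q = ΔH = -12145 kJ/min = -202.42 kW
Heat removed = 202.42 kW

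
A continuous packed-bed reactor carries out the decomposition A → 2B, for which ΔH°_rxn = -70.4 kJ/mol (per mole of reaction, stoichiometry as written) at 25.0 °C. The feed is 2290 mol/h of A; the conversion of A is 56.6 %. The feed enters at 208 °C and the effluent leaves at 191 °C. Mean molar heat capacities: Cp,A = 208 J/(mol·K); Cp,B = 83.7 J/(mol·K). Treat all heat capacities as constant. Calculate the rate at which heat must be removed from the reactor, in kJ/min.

Extent of reaction ξ = 0.566 × 2290 = 1296.1 mol/h
Reaction term: ξ·ΔH°_rxn = 1296.1 × -70.4 = -91248 kJ/h
Sensible, feed 208→25 °C: -87167 kJ/h
Outlet flows (mol/h): A 993.86, B 2592.3
Sensible, products 25→191 °C: 70334 kJ/h
Q = ΔH = -108080 kJ/h = -30.023 kW
Heat removed = 1801.4 kJ/min

Q_out = 1800 kJ/min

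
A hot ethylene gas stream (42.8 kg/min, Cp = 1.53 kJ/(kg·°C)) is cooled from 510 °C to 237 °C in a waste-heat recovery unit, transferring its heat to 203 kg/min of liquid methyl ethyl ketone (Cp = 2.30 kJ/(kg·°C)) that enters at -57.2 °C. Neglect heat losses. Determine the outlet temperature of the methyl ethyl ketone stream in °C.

T_c,out = -18.9 °C

Heat released by hot stream: Q = 42.8 × 1.53 × (510 − 237) = 17877 kJ/min
Energy balance on cold side (adiabatic exchanger): Q = ṁ_c·Cp_c·(T_c,out − T_c,in)
T_c,out = -57.2 + 17877/(203 × 2.30) = -18.911 °C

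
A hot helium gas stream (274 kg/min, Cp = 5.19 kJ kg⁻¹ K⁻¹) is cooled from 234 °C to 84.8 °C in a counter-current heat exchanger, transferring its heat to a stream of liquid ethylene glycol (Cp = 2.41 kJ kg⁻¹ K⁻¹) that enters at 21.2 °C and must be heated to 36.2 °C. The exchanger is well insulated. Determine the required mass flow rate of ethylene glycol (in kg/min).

Heat released by hot stream: Q = 274 × 5.19 × (234 − 84.8) = 212170 kJ/min
Energy balance on cold side (adiabatic exchanger): Q = ṁ_c·Cp_c·(T_c,out − T_c,in)
ṁ_c = 212170 / [2.41 × (36.2 − 21.2)] = 5869.2 kg/min

ṁ_c = 5870 kg/min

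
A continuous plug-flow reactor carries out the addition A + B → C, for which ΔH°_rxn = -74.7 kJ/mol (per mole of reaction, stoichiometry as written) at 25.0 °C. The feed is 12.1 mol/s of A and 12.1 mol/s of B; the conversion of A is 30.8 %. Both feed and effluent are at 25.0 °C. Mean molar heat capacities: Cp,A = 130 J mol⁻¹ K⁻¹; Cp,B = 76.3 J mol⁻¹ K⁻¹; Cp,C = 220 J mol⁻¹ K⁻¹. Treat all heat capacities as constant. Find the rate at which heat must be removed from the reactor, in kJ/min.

Extent of reaction ξ = 0.308 × 12.1 = 3.7268 mol/s
Reaction term: ξ·ΔH°_rxn = 3.7268 × -74.7 = -278.39 kJ/s
Q = ΔH = -278.39 kJ/s = -278.39 kW
Heat removed = 16704 kJ/min

Q_out = 16700 kJ/min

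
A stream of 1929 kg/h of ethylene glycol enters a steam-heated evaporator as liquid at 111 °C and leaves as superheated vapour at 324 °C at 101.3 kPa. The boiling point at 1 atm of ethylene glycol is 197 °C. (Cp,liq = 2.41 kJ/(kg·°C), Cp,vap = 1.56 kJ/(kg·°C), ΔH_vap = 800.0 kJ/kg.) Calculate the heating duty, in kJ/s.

liquid 111→197 °C: 207.26 kJ/kg
vaporisation at 197 °C: 800 kJ/kg
vapour 197→324 °C: 198.12 kJ/kg
Δh = 207.26 + 800 + 198.12 = 1205.4 kJ/kg
Q = ṁ·Δh = 1929 kg/h × 1205.4 kJ/kg = 2.3252e+06 kJ/h
|Q| = 645.88 kW

Q = 646 kJ/s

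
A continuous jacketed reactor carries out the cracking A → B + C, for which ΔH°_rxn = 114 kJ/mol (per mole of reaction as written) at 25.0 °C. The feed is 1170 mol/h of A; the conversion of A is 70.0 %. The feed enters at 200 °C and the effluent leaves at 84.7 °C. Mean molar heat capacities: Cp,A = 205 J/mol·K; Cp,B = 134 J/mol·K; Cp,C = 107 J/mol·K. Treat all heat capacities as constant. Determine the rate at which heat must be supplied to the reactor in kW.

Extent of reaction ξ = 0.700 × 1170 = 819 mol/h
Reaction term: ξ·ΔH°_rxn = 819 × 114 = 93366 kJ/h
Sensible, feed 200→25 °C: -41974 kJ/h
Outlet flows (mol/h): A 351, B 819, C 819
Sensible, products 25→84.7 °C: 16079 kJ/h
Q = ΔH = 67471 kJ/h = 18.742 kW
Heat supplied = 18.742 kW

Q_in = 18.7 kW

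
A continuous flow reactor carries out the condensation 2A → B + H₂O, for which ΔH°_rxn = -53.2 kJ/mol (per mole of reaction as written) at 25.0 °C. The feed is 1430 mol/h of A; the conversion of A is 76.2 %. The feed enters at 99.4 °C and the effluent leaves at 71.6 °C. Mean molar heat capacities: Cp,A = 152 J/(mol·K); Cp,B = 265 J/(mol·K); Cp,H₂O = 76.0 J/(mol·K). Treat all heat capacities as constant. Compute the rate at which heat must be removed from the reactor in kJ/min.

Q_out = 568 kJ/min

Extent of reaction ξ = 0.762 × 1430 / 2 = 544.83 mol/h
Reaction term: ξ·ΔH°_rxn = 544.83 × -53.2 = -28985 kJ/h
Sensible, feed 99.4→25 °C: -16172 kJ/h
Outlet flows (mol/h): A 340.34, B 544.83, H₂O 544.83
Sensible, products 25→71.6 °C: 11068 kJ/h
Q = ΔH = -34088 kJ/h = -9.4689 kW
Heat removed = 568.14 kJ/min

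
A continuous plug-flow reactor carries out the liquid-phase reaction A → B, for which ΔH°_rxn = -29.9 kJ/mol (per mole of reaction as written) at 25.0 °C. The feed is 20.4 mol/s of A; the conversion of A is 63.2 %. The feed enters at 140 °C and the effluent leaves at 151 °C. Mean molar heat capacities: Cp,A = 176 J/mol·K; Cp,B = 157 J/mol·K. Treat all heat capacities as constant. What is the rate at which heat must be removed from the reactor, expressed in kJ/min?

Extent of reaction ξ = 0.632 × 20.4 = 12.893 mol/s
Reaction term: ξ·ΔH°_rxn = 12.893 × -29.9 = -385.49 kJ/s
Sensible, feed 140→25 °C: -412.9 kJ/s
Outlet flows (mol/s): A 7.5072, B 12.893
Sensible, products 25→151 °C: 421.53 kJ/s
Q = ΔH = -376.87 kJ/s = -376.87 kW
Heat removed = 22612 kJ/min

Q_out = 22600 kJ/min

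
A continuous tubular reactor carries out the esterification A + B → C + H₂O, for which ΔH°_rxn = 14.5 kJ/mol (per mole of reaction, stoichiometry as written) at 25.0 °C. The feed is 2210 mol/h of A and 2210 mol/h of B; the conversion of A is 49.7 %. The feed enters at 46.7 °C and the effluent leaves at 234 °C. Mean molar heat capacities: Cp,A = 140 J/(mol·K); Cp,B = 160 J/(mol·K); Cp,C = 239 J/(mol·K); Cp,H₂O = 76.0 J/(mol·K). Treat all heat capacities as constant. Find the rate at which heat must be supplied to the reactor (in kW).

Q_in = 39.9 kW

Extent of reaction ξ = 0.497 × 2210 = 1098.4 mol/h
Reaction term: ξ·ΔH°_rxn = 1098.4 × 14.5 = 15926 kJ/h
Sensible, feed 46.7→25 °C: -14387 kJ/h
Outlet flows (mol/h): A 1111.6, B 1111.6, C 1098.4, H₂O 1098.4
Sensible, products 25→234 °C: 142010 kJ/h
Q = ΔH = 143550 kJ/h = 39.875 kW
Heat supplied = 39.875 kW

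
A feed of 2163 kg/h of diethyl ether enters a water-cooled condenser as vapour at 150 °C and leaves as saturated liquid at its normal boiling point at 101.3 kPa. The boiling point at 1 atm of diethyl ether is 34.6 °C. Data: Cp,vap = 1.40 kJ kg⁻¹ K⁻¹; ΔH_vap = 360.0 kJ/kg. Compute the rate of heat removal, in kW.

vapour 150→34.6 °C: -161.56 kJ/kg
condensation at 34.6 °C: -360 kJ/kg
Δh = -161.56 + -360 = -521.56 kJ/kg
Q = ṁ·Δh = 2163 kg/h × -521.56 kJ/kg = -1.1281e+06 kJ/h
|Q| = 313.37 kW

Q_c = 313 kW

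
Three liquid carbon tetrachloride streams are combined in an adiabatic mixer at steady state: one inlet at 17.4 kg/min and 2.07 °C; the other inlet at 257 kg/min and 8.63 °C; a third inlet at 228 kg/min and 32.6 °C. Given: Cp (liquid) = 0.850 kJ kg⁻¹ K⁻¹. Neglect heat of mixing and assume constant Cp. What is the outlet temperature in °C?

Energy balance with Q = 0: Σ ṁᵢCp,ᵢ(T_out − Tᵢ) = 0
T_out = Σ ṁᵢCp,ᵢTᵢ / Σ ṁᵢCp,ᵢ
      = 8233.7 / 427.04 = 19.281 °C

T_out = 19.3 °C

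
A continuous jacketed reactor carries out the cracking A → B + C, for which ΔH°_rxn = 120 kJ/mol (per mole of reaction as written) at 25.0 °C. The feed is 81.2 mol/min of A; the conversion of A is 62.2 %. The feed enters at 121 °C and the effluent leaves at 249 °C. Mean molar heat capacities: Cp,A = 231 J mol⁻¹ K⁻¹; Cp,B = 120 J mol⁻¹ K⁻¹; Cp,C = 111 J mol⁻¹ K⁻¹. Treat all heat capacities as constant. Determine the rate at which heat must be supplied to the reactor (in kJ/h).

Extent of reaction ξ = 0.622 × 81.2 = 50.506 mol/min
Reaction term: ξ·ΔH°_rxn = 50.506 × 120 = 6060.8 kJ/min
Sensible, feed 121→25 °C: -1800.7 kJ/min
Outlet flows (mol/min): A 30.694, B 50.506, C 50.506
Sensible, products 25→249 °C: 4201.6 kJ/min
Q = ΔH = 8461.7 kJ/min = 141.03 kW
Heat supplied = 507700 kJ/h

Q_in = 508000 kJ/h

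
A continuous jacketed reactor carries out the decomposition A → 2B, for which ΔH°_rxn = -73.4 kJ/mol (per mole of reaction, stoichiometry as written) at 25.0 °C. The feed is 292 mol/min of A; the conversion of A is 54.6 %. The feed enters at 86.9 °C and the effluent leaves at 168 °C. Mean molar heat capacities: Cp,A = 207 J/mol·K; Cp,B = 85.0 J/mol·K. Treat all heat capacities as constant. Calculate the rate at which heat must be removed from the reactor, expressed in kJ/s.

Extent of reaction ξ = 0.546 × 292 = 159.43 mol/min
Reaction term: ξ·ΔH°_rxn = 159.43 × -73.4 = -11702 kJ/min
Sensible, feed 86.9→25 °C: -3741.5 kJ/min
Outlet flows (mol/min): A 132.57, B 318.86
Sensible, products 25→168 °C: 7799.9 kJ/min
Q = ΔH = -7643.9 kJ/min = -127.4 kW
Heat removed = 127.4 kJ/s

Q_out = 127 kJ/s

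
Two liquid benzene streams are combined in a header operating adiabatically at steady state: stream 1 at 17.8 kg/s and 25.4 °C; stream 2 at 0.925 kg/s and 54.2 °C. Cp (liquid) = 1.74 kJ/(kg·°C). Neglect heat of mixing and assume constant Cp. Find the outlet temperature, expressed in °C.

T_out = 26.8 °C

Energy balance with Q = 0: Σ ṁᵢCp,ᵢ(T_out − Tᵢ) = 0
T_out = Σ ṁᵢCp,ᵢTᵢ / Σ ṁᵢCp,ᵢ
      = 873.92 / 32.581 = 26.823 °C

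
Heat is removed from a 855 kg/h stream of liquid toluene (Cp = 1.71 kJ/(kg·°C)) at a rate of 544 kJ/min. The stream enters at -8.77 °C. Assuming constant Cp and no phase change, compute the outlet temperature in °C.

T_out = -31.1 °C

Q = 544 kJ/min = 32640 kJ/h
ΔT = Q/(ṁ·Cp) = 32640/(855×1.71) = 22.325 K
T_out = -8.77 − 22.325 = -31.095 °C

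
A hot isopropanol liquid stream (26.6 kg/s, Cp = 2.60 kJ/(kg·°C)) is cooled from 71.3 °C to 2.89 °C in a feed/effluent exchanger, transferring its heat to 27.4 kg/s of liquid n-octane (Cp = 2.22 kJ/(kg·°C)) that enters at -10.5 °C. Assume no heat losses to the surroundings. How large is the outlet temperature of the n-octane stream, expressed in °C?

T_c,out = 67.3 °C

Heat released by hot stream: Q = 26.6 × 2.60 × (71.3 − 2.89) = 4731.2 kJ/s
Energy balance on cold side (adiabatic exchanger): Q = ṁ_c·Cp_c·(T_c,out − T_c,in)
T_c,out = -10.5 + 4731.2/(27.4 × 2.22) = 67.281 °C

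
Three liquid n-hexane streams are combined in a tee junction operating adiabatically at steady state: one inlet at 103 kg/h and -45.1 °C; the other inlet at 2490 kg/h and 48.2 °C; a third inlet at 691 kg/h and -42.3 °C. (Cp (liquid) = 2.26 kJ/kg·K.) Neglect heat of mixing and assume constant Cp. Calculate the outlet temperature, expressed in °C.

Adiabatic, steady state ⇒ Σ ṁᵢCp,ᵢ(T_out − Tᵢ) = 0
T_out = Σ ṁᵢCp,ᵢTᵢ / Σ ṁᵢCp,ᵢ
      = 194680 / 7421.8 = 26.231 °C

T_out = 26.2 °C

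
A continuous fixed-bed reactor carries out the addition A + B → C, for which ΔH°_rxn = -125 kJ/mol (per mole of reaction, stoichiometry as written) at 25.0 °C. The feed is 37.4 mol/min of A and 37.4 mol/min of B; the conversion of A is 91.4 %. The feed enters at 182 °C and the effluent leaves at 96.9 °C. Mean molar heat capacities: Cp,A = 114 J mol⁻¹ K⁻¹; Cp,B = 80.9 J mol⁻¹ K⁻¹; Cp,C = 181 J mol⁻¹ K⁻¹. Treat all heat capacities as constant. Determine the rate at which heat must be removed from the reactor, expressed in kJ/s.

Q_out = 82.1 kJ/s

Extent of reaction ξ = 0.914 × 37.4 = 34.184 mol/min
Reaction term: ξ·ΔH°_rxn = 34.184 × -125 = -4272.9 kJ/min
Sensible, feed 182→25 °C: -1144.4 kJ/min
Outlet flows (mol/min): A 3.2164, B 3.2164, C 34.184
Sensible, products 25→96.9 °C: 489.93 kJ/min
Q = ΔH = -4927.4 kJ/min = -82.124 kW
Heat removed = 82.124 kJ/s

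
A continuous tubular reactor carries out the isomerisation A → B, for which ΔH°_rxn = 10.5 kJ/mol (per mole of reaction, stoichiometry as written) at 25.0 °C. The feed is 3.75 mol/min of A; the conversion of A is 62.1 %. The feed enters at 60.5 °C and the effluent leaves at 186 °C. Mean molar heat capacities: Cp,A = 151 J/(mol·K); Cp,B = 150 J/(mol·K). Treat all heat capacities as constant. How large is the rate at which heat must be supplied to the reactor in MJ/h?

Q_in = 5.71 MJ/h

Extent of reaction ξ = 0.621 × 3.75 = 2.3287 mol/min
Reaction term: ξ·ΔH°_rxn = 2.3287 × 10.5 = 24.452 kJ/min
Sensible, feed 60.5→25 °C: -20.102 kJ/min
Outlet flows (mol/min): A 1.4213, B 2.3287
Sensible, products 25→186 °C: 90.791 kJ/min
Q = ΔH = 95.141 kJ/min = 1.5857 kW
Heat supplied = 5.7085 MJ/h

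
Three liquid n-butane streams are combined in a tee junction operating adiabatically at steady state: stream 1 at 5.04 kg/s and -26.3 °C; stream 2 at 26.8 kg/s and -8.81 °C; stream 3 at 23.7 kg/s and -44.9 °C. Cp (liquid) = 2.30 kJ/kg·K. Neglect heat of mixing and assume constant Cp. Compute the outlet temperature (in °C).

T_out = -25.8 °C

Energy balance with Q = 0: Σ ṁᵢCp,ᵢ(T_out − Tᵢ) = 0
Σ ṁᵢCp,ᵢTᵢ = 5.04×2.30×-26.3 + 26.8×2.30×-8.81 + 23.7×2.30×-44.9 = -3295.4
Σ ṁᵢCp,ᵢ = 5.04×2.30 + 26.8×2.30 + 23.7×2.30 = 127.74
T_out = -3295.4 / 127.74 = -25.797 °C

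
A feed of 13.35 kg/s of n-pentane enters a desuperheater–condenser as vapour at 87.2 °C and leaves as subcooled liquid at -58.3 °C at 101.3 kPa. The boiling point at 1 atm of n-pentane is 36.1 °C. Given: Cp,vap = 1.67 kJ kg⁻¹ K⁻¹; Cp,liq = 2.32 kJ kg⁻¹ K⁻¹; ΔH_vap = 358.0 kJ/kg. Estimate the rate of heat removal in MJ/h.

vapour 87.2→36.1 °C: -85.337 kJ/kg
condensation at 36.1 °C: -358 kJ/kg
liquid 36.1→-58.3 °C: -219.01 kJ/kg
Δh = -85.337 + -358 + -219.01 = -662.35 kJ/kg
Q = ṁ·Δh = 13.35 kg/s × -662.35 kJ/kg = -8842.3 kJ/s
|Q| = 8842.3 kW = 31832 MJ/h

Q_c = 31800 MJ/h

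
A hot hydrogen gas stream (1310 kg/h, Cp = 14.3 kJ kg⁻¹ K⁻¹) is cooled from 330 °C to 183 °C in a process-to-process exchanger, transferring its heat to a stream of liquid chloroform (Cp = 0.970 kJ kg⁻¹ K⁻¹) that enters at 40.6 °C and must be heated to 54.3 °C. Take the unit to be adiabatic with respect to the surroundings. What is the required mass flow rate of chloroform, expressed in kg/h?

ṁ_c = 207000 kg/h

Heat released by hot stream: Q = 1310 × 14.3 × (330 − 183) = 2.7538e+06 kJ/h
Energy balance on cold side (adiabatic exchanger): Q = ṁ_c·Cp_c·(T_c,out − T_c,in)
ṁ_c = 2.7538e+06 / [0.970 × (54.3 − 40.6)] = 207220 kg/h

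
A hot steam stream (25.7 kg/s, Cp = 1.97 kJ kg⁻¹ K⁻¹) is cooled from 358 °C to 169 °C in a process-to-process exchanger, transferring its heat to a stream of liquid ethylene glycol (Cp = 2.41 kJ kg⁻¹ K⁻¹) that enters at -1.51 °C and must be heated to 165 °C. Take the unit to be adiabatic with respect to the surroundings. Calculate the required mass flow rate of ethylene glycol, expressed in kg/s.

ṁ_c = 23.8 kg/s

Heat released by hot stream: Q = 25.7 × 1.97 × (358 − 169) = 9568.9 kJ/s
Energy balance on cold side (adiabatic exchanger): Q = ṁ_c·Cp_c·(T_c,out − T_c,in)
ṁ_c = 9568.9 / [2.41 × (165 − -1.51)] = 23.845 kg/s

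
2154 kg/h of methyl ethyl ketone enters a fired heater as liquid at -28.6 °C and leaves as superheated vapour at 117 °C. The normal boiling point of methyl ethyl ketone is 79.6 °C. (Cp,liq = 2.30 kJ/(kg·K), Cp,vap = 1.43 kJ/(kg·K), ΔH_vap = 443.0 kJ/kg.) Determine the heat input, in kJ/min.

Q = 26800 kJ/min

liquid -28.6→79.6 °C: 248.86 kJ/kg
vaporisation at 79.6 °C: 443 kJ/kg
vapour 79.6→117 °C: 53.482 kJ/kg
Δh = 248.86 + 443 + 53.482 = 745.34 kJ/kg
Q = ṁ·Δh = 2154 kg/h × 745.34 kJ/kg = 1.6055e+06 kJ/h
|Q| = 445.96 kW = 26758 kJ/min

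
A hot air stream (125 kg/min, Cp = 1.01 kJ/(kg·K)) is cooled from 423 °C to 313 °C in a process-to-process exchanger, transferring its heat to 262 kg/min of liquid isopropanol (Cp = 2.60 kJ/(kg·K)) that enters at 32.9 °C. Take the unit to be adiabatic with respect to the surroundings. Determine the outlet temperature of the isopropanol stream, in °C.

Heat released by hot stream: Q = 125 × 1.01 × (423 − 313) = 13888 kJ/min
Energy balance on cold side (adiabatic exchanger): Q = ṁ_c·Cp_c·(T_c,out − T_c,in)
T_c,out = 32.9 + 13888/(262 × 2.60) = 53.287 °C

T_c,out = 53.3 °C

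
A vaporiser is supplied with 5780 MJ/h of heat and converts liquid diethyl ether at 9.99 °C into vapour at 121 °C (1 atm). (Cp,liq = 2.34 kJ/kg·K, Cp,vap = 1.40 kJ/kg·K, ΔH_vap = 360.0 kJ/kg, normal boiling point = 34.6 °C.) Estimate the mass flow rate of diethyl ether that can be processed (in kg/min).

ṁ = 179 kg/min

Δh = 2.34×(34.6−9.99) + 360.0 + 1.40×(121−34.6) = 538.55 kJ/kg
Q = 5780 MJ/h = 1605.6 kJ/s = 96333 kJ/min
ṁ = Q/Δh = 96333 / 538.55 = 178.88 kg/min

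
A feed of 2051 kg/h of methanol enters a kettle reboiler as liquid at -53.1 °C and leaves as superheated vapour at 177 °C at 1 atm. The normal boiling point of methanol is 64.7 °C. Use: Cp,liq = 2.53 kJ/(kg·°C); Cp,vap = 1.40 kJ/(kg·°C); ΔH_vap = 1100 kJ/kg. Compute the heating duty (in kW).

Q = 886 kW

liquid -53.1→64.7 °C: 298.03 kJ/kg
vaporisation at 64.7 °C: 1100 kJ/kg
vapour 64.7→177 °C: 157.22 kJ/kg
Δh = 298.03 + 1100 + 157.22 = 1555.3 kJ/kg
Q = ṁ·Δh = 2051 kg/h × 1555.3 kJ/kg = 3.1898e+06 kJ/h
|Q| = 886.06 kW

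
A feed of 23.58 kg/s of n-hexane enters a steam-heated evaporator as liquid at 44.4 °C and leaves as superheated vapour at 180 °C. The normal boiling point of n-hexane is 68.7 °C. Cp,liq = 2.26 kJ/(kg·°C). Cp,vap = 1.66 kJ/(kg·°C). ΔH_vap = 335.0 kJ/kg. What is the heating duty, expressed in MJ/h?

Q = 48800 MJ/h

liquid 44.4→68.7 °C: 54.918 kJ/kg
vaporisation at 68.7 °C: 335 kJ/kg
vapour 68.7→180 °C: 184.76 kJ/kg
Δh = 54.918 + 335 + 184.76 = 574.68 kJ/kg
Q = ṁ·Δh = 23.58 kg/s × 574.68 kJ/kg = 13551 kJ/s
|Q| = 13551 kW = 48783 MJ/h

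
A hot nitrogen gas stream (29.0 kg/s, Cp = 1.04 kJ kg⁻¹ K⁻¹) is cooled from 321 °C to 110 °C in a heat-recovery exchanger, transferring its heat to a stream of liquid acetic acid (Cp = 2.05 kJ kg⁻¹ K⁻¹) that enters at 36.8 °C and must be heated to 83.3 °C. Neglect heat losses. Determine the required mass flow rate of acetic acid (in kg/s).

Heat released by hot stream: Q = 29.0 × 1.04 × (321 − 110) = 6363.8 kJ/s
Energy balance on cold side (adiabatic exchanger): Q = ṁ_c·Cp_c·(T_c,out − T_c,in)
ṁ_c = 6363.8 / [2.05 × (83.3 − 36.8)] = 66.759 kg/s

ṁ_c = 66.8 kg/s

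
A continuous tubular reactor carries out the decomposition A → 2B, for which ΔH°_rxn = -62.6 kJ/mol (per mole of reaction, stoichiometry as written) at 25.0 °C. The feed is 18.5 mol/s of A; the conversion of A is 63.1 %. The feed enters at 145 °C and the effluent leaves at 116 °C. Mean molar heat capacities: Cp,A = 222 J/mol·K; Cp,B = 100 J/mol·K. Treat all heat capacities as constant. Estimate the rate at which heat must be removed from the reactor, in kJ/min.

Extent of reaction ξ = 0.631 × 18.5 = 11.674 mol/s
Reaction term: ξ·ΔH°_rxn = 11.674 × -62.6 = -730.76 kJ/s
Sensible, feed 145→25 °C: -492.84 kJ/s
Outlet flows (mol/s): A 6.8265, B 23.347
Sensible, products 25→116 °C: 350.37 kJ/s
Q = ΔH = -873.23 kJ/s = -873.23 kW
Heat removed = 52394 kJ/min

Q_out = 52400 kJ/min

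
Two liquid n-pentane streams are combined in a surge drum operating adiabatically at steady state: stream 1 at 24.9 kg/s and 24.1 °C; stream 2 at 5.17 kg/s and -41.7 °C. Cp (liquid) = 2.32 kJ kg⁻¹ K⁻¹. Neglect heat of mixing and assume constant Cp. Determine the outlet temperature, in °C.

T_out = 12.8 °C

Energy balance with Q = 0: Σ ṁᵢCp,ᵢ(T_out − Tᵢ) = 0
T_out = Σ ṁᵢCp,ᵢTᵢ / Σ ṁᵢCp,ᵢ
      = 892.04 / 69.762 = 12.787 °C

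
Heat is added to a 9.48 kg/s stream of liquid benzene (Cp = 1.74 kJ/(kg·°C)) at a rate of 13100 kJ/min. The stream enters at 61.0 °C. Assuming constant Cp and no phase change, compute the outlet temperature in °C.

Q = 13100 kJ/min = 218.33 kJ/s
ΔT = Q/(ṁ·Cp) = 218.33/(9.48×1.74) = 13.236 K
T_out = 61.0 + 13.236 = 74.236 °C

T_out = 74.2 °C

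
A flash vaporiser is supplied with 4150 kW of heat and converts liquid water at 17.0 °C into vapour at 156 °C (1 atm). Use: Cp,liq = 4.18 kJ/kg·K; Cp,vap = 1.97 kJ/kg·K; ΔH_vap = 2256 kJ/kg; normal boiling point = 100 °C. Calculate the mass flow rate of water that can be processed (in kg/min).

ṁ = 91.8 kg/min

Δh = 4.18×(100−17.0) + 2256 + 1.97×(156−100) = 2713.3 kJ/kg
Q = 4150 kW = 4150 kJ/s = 249000 kJ/min
ṁ = Q/Δh = 249000 / 2713.3 = 91.772 kg/min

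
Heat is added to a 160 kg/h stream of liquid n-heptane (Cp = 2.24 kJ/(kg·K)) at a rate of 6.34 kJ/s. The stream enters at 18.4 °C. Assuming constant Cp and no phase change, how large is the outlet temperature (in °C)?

T_out = 82.1 °C

Q = 6.34 kJ/s = 22824 kJ/h
ΔT = Q/(ṁ·Cp) = 22824/(160×2.24) = 63.683 K
T_out = 18.4 + 63.683 = 82.083 °C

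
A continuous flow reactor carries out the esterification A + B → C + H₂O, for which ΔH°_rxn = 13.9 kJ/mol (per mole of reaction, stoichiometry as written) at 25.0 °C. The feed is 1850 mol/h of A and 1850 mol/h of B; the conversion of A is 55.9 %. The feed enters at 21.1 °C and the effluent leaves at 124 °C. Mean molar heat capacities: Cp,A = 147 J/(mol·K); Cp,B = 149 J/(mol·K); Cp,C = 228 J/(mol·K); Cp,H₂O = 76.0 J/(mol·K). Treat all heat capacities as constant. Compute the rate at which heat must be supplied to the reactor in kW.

Q_in = 19.9 kW

Extent of reaction ξ = 0.559 × 1850 = 1034.2 mol/h
Reaction term: ξ·ΔH°_rxn = 1034.2 × 13.9 = 14375 kJ/h
Sensible, feed 21.1→25 °C: 2135.6 kJ/h
Outlet flows (mol/h): A 815.85, B 815.85, C 1034.2, H₂O 1034.2
Sensible, products 25→124 °C: 55031 kJ/h
Q = ΔH = 71542 kJ/h = 19.873 kW
Heat supplied = 19.873 kW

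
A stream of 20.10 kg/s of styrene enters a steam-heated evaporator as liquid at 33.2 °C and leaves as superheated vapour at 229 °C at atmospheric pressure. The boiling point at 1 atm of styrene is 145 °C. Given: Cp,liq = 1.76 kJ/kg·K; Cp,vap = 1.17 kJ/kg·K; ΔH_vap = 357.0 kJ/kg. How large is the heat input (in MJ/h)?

Q = 47200 MJ/h

liquid 33.2→145 °C: 196.77 kJ/kg
vaporisation at 145 °C: 357 kJ/kg
vapour 145→229 °C: 98.28 kJ/kg
Δh = 196.77 + 357 + 98.28 = 652.05 kJ/kg
Q = ṁ·Δh = 20.10 kg/s × 652.05 kJ/kg = 13106 kJ/s
|Q| = 13106 kW = 47182 MJ/h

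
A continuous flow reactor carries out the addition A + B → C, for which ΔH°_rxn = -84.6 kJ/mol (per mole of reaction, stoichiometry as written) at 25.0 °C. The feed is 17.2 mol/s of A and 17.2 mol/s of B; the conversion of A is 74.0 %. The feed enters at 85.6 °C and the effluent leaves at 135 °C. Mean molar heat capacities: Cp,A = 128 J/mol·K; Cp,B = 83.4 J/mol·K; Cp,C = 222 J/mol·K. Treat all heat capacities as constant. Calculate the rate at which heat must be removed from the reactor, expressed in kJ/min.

Q_out = 52900 kJ/min

Extent of reaction ξ = 0.740 × 17.2 = 12.728 mol/s
Reaction term: ξ·ΔH°_rxn = 12.728 × -84.6 = -1076.8 kJ/s
Sensible, feed 85.6→25 °C: -220.35 kJ/s
Outlet flows (mol/s): A 4.472, B 4.472, C 12.728
Sensible, products 25→135 °C: 414.81 kJ/s
Q = ΔH = -882.33 kJ/s = -882.33 kW
Heat removed = 52940 kJ/min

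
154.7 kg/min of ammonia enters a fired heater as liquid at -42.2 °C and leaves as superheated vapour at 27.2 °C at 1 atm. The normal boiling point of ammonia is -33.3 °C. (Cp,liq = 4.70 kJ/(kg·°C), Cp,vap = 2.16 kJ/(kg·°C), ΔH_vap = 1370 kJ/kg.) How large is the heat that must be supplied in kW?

Q = 3980 kW

liquid -42.2→-33.3 °C: 41.83 kJ/kg
vaporisation at -33.3 °C: 1370 kJ/kg
vapour -33.3→27.2 °C: 130.68 kJ/kg
Δh = 41.83 + 1370 + 130.68 = 1542.5 kJ/kg
Q = ṁ·Δh = 154.7 kg/min × 1542.5 kJ/kg = 238630 kJ/min
|Q| = 3977.1 kW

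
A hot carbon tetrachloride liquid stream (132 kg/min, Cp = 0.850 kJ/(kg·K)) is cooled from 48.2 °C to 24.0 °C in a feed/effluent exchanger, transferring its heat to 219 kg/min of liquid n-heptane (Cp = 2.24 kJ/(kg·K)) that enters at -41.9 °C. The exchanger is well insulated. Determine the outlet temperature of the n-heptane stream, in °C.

T_c,out = -36.4 °C

Heat released by hot stream: Q = 132 × 0.850 × (48.2 − 24.0) = 2715.2 kJ/min
Energy balance on cold side (adiabatic exchanger): Q = ṁ_c·Cp_c·(T_c,out − T_c,in)
T_c,out = -41.9 + 2715.2/(219 × 2.24) = -36.365 °C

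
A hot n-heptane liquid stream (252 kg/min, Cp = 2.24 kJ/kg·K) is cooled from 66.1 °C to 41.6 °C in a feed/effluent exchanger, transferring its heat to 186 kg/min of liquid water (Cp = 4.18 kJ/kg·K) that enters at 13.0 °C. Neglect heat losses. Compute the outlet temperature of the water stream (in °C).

T_c,out = 30.8 °C

Heat released by hot stream: Q = 252 × 2.24 × (66.1 − 41.6) = 13830 kJ/min
Energy balance on cold side (adiabatic exchanger): Q = ṁ_c·Cp_c·(T_c,out − T_c,in)
T_c,out = 13.0 + 13830/(186 × 4.18) = 30.788 °C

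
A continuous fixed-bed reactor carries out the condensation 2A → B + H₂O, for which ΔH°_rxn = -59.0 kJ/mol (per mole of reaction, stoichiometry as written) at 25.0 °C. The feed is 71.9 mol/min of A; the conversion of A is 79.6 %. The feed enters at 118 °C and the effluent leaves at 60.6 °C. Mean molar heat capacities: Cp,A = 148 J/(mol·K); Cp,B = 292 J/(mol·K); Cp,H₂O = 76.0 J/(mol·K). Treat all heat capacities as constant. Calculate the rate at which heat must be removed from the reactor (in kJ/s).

Extent of reaction ξ = 0.796 × 71.9 / 2 = 28.616 mol/min
Reaction term: ξ·ΔH°_rxn = 28.616 × -59.0 = -1688.4 kJ/min
Sensible, feed 118→25 °C: -989.63 kJ/min
Outlet flows (mol/min): A 14.668, B 28.616, H₂O 28.616
Sensible, products 25→60.6 °C: 452.18 kJ/min
Q = ΔH = -2225.8 kJ/min = -37.097 kW
Heat removed = 37.097 kJ/s

Q_out = 37.1 kJ/s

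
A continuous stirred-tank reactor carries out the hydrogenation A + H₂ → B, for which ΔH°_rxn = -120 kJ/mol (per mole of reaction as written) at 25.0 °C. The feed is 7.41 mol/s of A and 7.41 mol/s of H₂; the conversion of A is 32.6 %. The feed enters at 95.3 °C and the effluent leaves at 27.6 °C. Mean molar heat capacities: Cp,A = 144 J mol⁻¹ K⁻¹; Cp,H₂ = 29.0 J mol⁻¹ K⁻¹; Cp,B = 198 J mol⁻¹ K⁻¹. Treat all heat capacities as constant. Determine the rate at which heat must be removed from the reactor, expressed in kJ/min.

Extent of reaction ξ = 0.326 × 7.41 = 2.4157 mol/s
Reaction term: ξ·ΔH°_rxn = 2.4157 × -120 = -289.88 kJ/s
Sensible, feed 95.3→25 °C: -90.12 kJ/s
Outlet flows (mol/s): A 4.9943, H₂ 4.9943, B 2.4157
Sensible, products 25→27.6 °C: 3.49 kJ/s
Q = ΔH = -376.51 kJ/s = -376.51 kW
Heat removed = 22591 kJ/min

Q_out = 22600 kJ/min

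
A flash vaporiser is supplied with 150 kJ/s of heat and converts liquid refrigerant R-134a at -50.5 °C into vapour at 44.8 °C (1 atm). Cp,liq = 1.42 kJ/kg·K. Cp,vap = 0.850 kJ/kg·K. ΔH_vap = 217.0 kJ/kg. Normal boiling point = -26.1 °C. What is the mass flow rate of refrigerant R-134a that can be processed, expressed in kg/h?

Δh = 1.42×(-26.1−-50.5) + 217.0 + 0.850×(44.8−-26.1) = 311.91 kJ/kg
Q = 150 kJ/s = 150 kJ/s = 540000 kJ/h
ṁ = Q/Δh = 540000 / 311.91 = 1731.3 kg/h

ṁ = 1730 kg/h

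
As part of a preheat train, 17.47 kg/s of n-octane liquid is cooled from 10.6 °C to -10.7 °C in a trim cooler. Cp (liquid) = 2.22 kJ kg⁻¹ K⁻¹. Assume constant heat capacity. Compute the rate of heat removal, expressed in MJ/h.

Q = ṁ·Cp·ΔT = 17.47 × 2.22 × (-10.7 − 10.6) = -826.09 kJ/s
Cooling duty = 2973.9 MJ/h

Q_c = 2970 MJ/h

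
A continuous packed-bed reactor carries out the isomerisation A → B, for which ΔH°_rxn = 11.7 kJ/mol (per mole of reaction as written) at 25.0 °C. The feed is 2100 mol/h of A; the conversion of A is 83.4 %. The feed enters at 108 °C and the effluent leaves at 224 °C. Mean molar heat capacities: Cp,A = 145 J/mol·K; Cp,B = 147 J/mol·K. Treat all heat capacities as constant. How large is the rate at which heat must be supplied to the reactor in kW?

Extent of reaction ξ = 0.834 × 2100 = 1751.4 mol/h
Reaction term: ξ·ΔH°_rxn = 1751.4 × 11.7 = 20491 kJ/h
Sensible, feed 108→25 °C: -25274 kJ/h
Outlet flows (mol/h): A 348.6, B 1751.4
Sensible, products 25→224 °C: 61293 kJ/h
Q = ΔH = 56510 kJ/h = 15.697 kW
Heat supplied = 15.697 kW

Q_in = 15.7 kW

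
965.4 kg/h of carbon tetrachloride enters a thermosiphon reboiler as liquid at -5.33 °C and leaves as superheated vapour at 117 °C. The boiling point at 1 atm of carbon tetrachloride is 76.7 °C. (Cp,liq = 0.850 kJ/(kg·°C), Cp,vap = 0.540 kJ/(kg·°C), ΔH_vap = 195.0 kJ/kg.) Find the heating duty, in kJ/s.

Q = 76.8 kJ/s

liquid -5.33→76.7 °C: 69.725 kJ/kg
vaporisation at 76.7 °C: 195 kJ/kg
vapour 76.7→117 °C: 21.762 kJ/kg
Δh = 69.725 + 195 + 21.762 = 286.49 kJ/kg
Q = ṁ·Δh = 965.4 kg/h × 286.49 kJ/kg = 276580 kJ/h
|Q| = 76.826 kW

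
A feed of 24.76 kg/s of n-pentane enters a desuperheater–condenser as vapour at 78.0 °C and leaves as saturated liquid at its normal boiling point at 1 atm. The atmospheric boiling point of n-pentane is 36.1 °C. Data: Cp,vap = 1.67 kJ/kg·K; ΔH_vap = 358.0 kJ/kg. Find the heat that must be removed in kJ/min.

Q_c = 636000 kJ/min

vapour 78.0→36.1 °C: -69.973 kJ/kg
condensation at 36.1 °C: -358 kJ/kg
Δh = -69.973 + -358 = -427.97 kJ/kg
Q = ṁ·Δh = 24.76 kg/s × -427.97 kJ/kg = -10597 kJ/s
|Q| = 10597 kW = 635800 kJ/min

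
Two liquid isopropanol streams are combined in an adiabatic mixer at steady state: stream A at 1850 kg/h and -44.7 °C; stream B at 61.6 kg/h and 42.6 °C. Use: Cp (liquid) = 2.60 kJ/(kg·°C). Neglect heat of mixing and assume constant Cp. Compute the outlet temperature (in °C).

T_out = -41.9 °C

No heat crosses the boundary, so H_out = H_in.
Σ ṁᵢCp,ᵢTᵢ = 1850×2.60×-44.7 + 61.6×2.60×42.6 = -208180
Σ ṁᵢCp,ᵢ = 1850×2.60 + 61.6×2.60 = 4970.2
T_out = -208180 / 4970.2 = -41.887 °C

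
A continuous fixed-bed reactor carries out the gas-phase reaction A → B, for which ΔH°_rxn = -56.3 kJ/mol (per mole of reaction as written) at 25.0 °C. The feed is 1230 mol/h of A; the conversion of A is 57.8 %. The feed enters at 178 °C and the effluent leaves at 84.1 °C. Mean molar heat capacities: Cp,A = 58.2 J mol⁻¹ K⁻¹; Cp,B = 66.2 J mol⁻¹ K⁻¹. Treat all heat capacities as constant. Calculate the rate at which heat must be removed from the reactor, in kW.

Q_out = 12.9 kW

Extent of reaction ξ = 0.578 × 1230 = 710.94 mol/h
Reaction term: ξ·ΔH°_rxn = 710.94 × -56.3 = -40026 kJ/h
Sensible, feed 178→25 °C: -10953 kJ/h
Outlet flows (mol/h): A 519.06, B 710.94
Sensible, products 25→84.1 °C: 4566.9 kJ/h
Q = ΔH = -46412 kJ/h = -12.892 kW
Heat removed = 12.892 kW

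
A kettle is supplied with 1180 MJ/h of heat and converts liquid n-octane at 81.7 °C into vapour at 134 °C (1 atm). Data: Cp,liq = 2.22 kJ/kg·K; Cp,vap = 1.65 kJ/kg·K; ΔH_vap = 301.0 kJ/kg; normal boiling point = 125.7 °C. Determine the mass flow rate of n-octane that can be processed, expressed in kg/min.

ṁ = 47.7 kg/min

Δh = 2.22×(125.7−81.7) + 301.0 + 1.65×(134−125.7) = 412.38 kJ/kg
Q = 1180 MJ/h = 327.78 kJ/s = 19667 kJ/min
ṁ = Q/Δh = 19667 / 412.38 = 47.691 kg/min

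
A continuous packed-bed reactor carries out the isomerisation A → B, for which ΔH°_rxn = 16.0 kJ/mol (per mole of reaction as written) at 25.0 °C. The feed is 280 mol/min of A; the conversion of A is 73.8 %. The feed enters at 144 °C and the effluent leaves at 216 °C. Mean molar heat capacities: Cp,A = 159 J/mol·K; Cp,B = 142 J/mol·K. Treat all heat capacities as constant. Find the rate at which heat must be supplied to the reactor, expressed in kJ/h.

Q_in = 350000 kJ/h

Extent of reaction ξ = 0.738 × 280 = 206.64 mol/min
Reaction term: ξ·ΔH°_rxn = 206.64 × 16.0 = 3306.2 kJ/min
Sensible, feed 144→25 °C: -5297.9 kJ/min
Outlet flows (mol/min): A 73.36, B 206.64
Sensible, products 25→216 °C: 7832.4 kJ/min
Q = ΔH = 5840.7 kJ/min = 97.345 kW
Heat supplied = 350440 kJ/h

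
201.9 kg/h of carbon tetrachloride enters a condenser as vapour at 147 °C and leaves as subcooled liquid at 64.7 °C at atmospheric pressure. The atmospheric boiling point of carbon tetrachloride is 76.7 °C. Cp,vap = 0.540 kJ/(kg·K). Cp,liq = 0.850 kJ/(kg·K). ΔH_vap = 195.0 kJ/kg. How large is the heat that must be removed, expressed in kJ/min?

vapour 147→76.7 °C: -37.962 kJ/kg
condensation at 76.7 °C: -195 kJ/kg
liquid 76.7→64.7 °C: -10.2 kJ/kg
Δh = -37.962 + -195 + -10.2 = -243.16 kJ/kg
Q = ṁ·Δh = 201.9 kg/h × -243.16 kJ/kg = -49094 kJ/h
|Q| = 13.637 kW = 818.24 kJ/min

Q_c = 818 kJ/min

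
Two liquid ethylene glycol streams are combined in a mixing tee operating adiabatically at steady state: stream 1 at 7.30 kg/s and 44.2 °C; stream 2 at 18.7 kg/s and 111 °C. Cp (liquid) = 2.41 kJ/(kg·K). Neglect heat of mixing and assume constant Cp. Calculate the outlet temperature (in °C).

No heat crosses the boundary, so H_out = H_in.
Σ ṁᵢCp,ᵢTᵢ = 7.30×2.41×44.2 + 18.7×2.41×111 = 5780
Σ ṁᵢCp,ᵢ = 7.30×2.41 + 18.7×2.41 = 62.66
T_out = 5780 / 62.66 = 92.245 °C

T_out = 92.2 °C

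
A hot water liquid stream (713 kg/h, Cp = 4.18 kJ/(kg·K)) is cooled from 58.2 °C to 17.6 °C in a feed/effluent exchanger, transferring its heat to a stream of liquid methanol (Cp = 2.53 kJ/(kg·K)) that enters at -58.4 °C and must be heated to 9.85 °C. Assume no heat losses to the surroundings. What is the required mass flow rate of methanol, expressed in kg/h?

Heat released by hot stream: Q = 713 × 4.18 × (58.2 − 17.6) = 121000 kJ/h
Energy balance on cold side (adiabatic exchanger): Q = ṁ_c·Cp_c·(T_c,out − T_c,in)
ṁ_c = 121000 / [2.53 × (9.85 − -58.4)] = 700.76 kg/h

ṁ_c = 701 kg/h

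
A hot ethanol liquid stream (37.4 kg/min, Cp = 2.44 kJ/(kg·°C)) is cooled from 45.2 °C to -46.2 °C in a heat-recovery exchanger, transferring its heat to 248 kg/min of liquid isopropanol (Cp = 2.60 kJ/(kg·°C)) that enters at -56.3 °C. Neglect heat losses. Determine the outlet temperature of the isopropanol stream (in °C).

Heat released by hot stream: Q = 37.4 × 2.44 × (45.2 − -46.2) = 8340.8 kJ/min
Energy balance on cold side (adiabatic exchanger): Q = ṁ_c·Cp_c·(T_c,out − T_c,in)
T_c,out = -56.3 + 8340.8/(248 × 2.60) = -43.365 °C

T_c,out = -43.4 °C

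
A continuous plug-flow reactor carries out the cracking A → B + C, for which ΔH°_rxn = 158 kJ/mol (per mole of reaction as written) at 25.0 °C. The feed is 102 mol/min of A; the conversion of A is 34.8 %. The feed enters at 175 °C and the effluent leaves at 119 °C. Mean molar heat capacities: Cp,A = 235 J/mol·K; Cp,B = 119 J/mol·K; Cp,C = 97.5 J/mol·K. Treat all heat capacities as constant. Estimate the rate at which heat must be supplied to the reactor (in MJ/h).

Q_in = 252 MJ/h

Extent of reaction ξ = 0.348 × 102 = 35.496 mol/min
Reaction term: ξ·ΔH°_rxn = 35.496 × 158 = 5608.4 kJ/min
Sensible, feed 175→25 °C: -3595.5 kJ/min
Outlet flows (mol/min): A 66.504, B 35.496, C 35.496
Sensible, products 25→119 °C: 2191.5 kJ/min
Q = ΔH = 4204.3 kJ/min = 70.072 kW
Heat supplied = 252.26 MJ/h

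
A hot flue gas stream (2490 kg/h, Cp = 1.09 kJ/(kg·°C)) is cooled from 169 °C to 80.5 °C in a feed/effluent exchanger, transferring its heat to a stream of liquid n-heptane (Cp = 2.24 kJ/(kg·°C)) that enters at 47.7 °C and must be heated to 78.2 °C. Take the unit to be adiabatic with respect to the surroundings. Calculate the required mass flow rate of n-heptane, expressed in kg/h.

ṁ_c = 3520 kg/h

Heat released by hot stream: Q = 2490 × 1.09 × (169 − 80.5) = 240200 kJ/h
Energy balance on cold side (adiabatic exchanger): Q = ṁ_c·Cp_c·(T_c,out − T_c,in)
ṁ_c = 240200 / [2.24 × (78.2 − 47.7)] = 3515.8 kg/h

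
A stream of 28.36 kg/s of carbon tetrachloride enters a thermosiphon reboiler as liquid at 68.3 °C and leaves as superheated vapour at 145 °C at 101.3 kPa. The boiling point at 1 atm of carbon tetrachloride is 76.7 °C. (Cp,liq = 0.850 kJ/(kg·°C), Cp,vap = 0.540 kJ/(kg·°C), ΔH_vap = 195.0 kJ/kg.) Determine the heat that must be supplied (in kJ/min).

liquid 68.3→76.7 °C: 7.14 kJ/kg
vaporisation at 76.7 °C: 195 kJ/kg
vapour 76.7→145 °C: 36.882 kJ/kg
Δh = 7.14 + 195 + 36.882 = 239.02 kJ/kg
Q = ṁ·Δh = 28.36 kg/s × 239.02 kJ/kg = 6778.7 kJ/s
|Q| = 6778.7 kW = 406720 kJ/min

Q = 407000 kJ/min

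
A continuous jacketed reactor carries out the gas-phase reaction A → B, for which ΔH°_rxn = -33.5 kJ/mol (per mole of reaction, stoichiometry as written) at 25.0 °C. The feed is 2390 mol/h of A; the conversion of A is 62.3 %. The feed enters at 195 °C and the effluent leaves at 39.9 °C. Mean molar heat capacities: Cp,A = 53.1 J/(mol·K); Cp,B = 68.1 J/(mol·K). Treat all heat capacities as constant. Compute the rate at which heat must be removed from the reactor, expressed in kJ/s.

Q_out = 19.2 kJ/s

Extent of reaction ξ = 0.623 × 2390 = 1489 mol/h
Reaction term: ξ·ΔH°_rxn = 1489 × -33.5 = -49880 kJ/h
Sensible, feed 195→25 °C: -21575 kJ/h
Outlet flows (mol/h): A 901.03, B 1489
Sensible, products 25→39.9 °C: 2223.7 kJ/h
Q = ΔH = -69231 kJ/h = -19.231 kW
Heat removed = 19.231 kJ/s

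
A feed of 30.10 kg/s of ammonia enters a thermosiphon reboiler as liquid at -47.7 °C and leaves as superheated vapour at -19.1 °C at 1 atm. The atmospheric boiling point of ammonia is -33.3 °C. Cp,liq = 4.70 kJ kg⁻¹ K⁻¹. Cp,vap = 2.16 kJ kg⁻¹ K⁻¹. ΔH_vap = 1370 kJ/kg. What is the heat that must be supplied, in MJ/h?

Q = 159000 MJ/h

liquid -47.7→-33.3 °C: 67.68 kJ/kg
vaporisation at -33.3 °C: 1370 kJ/kg
vapour -33.3→-19.1 °C: 30.672 kJ/kg
Δh = 67.68 + 1370 + 30.672 = 1468.4 kJ/kg
Q = ṁ·Δh = 30.10 kg/s × 1468.4 kJ/kg = 44197 kJ/s
|Q| = 44197 kW = 159110 MJ/h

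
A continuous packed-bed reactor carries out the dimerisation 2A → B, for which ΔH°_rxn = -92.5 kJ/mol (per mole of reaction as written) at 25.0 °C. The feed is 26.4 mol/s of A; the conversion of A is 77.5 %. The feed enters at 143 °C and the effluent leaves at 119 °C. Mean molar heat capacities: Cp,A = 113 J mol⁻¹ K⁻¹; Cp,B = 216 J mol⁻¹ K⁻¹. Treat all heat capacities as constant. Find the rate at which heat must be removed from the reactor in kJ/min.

Q_out = 61600 kJ/min

Extent of reaction ξ = 0.775 × 26.4 / 2 = 10.23 mol/s
Reaction term: ξ·ΔH°_rxn = 10.23 × -92.5 = -946.28 kJ/s
Sensible, feed 143→25 °C: -352.02 kJ/s
Outlet flows (mol/s): A 5.94, B 10.23
Sensible, products 25→119 °C: 270.8 kJ/s
Q = ΔH = -1027.5 kJ/s = -1027.5 kW
Heat removed = 61649 kJ/min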